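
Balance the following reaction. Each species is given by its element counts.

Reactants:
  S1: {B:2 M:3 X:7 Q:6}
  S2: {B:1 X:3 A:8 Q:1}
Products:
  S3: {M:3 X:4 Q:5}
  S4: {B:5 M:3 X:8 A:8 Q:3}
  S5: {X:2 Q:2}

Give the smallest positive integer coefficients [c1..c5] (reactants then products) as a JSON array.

Coefficients: [4, 2, 2, 2, 5]

B: 4·2+2·1 = 10 | 2·0+2·5+5·0 = 10
M: 4·3+2·0 = 12 | 2·3+2·3+5·0 = 12
X: 4·7+2·3 = 34 | 2·4+2·8+5·2 = 34
A: 4·0+2·8 = 16 | 2·0+2·8+5·0 = 16
Q: 4·6+2·1 = 26 | 2·5+2·3+5·2 = 26
gcd(4,2,2,2,5) = 1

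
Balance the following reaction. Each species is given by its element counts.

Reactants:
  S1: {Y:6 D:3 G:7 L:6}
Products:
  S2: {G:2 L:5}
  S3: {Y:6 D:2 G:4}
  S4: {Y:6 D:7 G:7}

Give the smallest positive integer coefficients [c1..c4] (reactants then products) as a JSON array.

Y: 5·6 = 30 | 6·0+4·6+1·6 = 30
D: 5·3 = 15 | 6·0+4·2+1·7 = 15
G: 5·7 = 35 | 6·2+4·4+1·7 = 35
L: 5·6 = 30 | 6·5+4·0+1·0 = 30
gcd(5,6,4,1) = 1

Coefficients: [5, 6, 4, 1]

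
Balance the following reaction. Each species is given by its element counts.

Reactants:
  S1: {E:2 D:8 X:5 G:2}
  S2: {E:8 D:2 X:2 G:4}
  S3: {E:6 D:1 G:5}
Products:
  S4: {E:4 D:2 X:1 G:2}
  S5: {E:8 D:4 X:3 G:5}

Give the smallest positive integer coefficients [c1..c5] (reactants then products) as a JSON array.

E: 2·2+5·8+2·6 = 56 | 2·4+6·8 = 56
D: 2·8+5·2+2·1 = 28 | 2·2+6·4 = 28
X: 2·5+5·2+2·0 = 20 | 2·1+6·3 = 20
G: 2·2+5·4+2·5 = 34 | 2·2+6·5 = 34
gcd(2,5,2,2,6) = 1

Coefficients: [2, 5, 2, 2, 6]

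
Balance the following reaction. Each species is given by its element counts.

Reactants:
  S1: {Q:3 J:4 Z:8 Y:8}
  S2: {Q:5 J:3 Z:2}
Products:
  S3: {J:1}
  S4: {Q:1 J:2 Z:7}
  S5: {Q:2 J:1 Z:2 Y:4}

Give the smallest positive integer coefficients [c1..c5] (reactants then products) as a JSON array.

Q: 3·3+1·5 = 14 | 5·0+2·1+6·2 = 14
J: 3·4+1·3 = 15 | 5·1+2·2+6·1 = 15
Z: 3·8+1·2 = 26 | 5·0+2·7+6·2 = 26
Y: 3·8+1·0 = 24 | 5·0+2·0+6·4 = 24
gcd(3,1,5,2,6) = 1

Coefficients: [3, 1, 5, 2, 6]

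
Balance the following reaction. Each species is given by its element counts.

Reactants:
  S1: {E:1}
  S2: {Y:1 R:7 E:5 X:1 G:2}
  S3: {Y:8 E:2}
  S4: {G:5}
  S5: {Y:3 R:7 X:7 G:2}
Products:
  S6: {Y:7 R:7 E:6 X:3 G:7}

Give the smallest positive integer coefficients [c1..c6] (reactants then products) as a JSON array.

Y: 4·0+2·1+2·8+3·0+1·3 = 21 | 3·7 = 21
R: 4·0+2·7+2·0+3·0+1·7 = 21 | 3·7 = 21
E: 4·1+2·5+2·2+3·0+1·0 = 18 | 3·6 = 18
X: 4·0+2·1+2·0+3·0+1·7 = 9 | 3·3 = 9
G: 4·0+2·2+2·0+3·5+1·2 = 21 | 3·7 = 21
gcd(4,2,2,3,1,3) = 1

Coefficients: [4, 2, 2, 3, 1, 3]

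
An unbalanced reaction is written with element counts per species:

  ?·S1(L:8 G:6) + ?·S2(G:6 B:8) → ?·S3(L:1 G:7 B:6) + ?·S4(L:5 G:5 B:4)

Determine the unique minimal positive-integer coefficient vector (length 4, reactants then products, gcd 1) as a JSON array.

Coefficients: [3, 5, 4, 4]

L: 3·8+5·0 = 24 | 4·1+4·5 = 24
G: 3·6+5·6 = 48 | 4·7+4·5 = 48
B: 3·0+5·8 = 40 | 4·6+4·4 = 40
gcd(3,5,4,4) = 1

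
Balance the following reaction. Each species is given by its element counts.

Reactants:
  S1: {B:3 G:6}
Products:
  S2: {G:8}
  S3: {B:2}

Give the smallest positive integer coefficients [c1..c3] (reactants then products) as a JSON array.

Coefficients: [4, 3, 6]

B: 4·3 = 12 | 3·0+6·2 = 12
G: 4·6 = 24 | 3·8+6·0 = 24
gcd(4,3,6) = 1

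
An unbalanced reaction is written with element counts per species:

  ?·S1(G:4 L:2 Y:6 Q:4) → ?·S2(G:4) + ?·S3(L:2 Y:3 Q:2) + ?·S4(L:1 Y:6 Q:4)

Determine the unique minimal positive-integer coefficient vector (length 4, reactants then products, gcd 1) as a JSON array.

G: 3·4 = 12 | 3·4+2·0+2·0 = 12
L: 3·2 = 6 | 3·0+2·2+2·1 = 6
Y: 3·6 = 18 | 3·0+2·3+2·6 = 18
Q: 3·4 = 12 | 3·0+2·2+2·4 = 12
gcd(3,3,2,2) = 1

Coefficients: [3, 3, 2, 2]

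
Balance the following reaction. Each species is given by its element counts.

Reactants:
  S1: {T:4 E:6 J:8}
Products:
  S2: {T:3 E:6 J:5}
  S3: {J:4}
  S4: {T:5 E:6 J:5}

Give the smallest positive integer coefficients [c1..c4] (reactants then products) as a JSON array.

T: 4·4 = 16 | 2·3+3·0+2·5 = 16
E: 4·6 = 24 | 2·6+3·0+2·6 = 24
J: 4·8 = 32 | 2·5+3·4+2·5 = 32
gcd(4,2,3,2) = 1

Coefficients: [4, 2, 3, 2]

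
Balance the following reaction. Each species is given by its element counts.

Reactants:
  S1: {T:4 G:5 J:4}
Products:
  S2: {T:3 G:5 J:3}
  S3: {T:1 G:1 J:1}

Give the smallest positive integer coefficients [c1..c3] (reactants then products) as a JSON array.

Coefficients: [2, 1, 5]

T: 2·4 = 8 | 1·3+5·1 = 8
G: 2·5 = 10 | 1·5+5·1 = 10
J: 2·4 = 8 | 1·3+5·1 = 8
gcd(2,1,5) = 1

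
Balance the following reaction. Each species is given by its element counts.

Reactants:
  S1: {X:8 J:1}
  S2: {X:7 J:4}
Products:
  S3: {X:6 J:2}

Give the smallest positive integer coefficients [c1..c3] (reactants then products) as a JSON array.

X: 2·8+2·7 = 30 | 5·6 = 30
J: 2·1+2·4 = 10 | 5·2 = 10
gcd(2,2,5) = 1

Coefficients: [2, 2, 5]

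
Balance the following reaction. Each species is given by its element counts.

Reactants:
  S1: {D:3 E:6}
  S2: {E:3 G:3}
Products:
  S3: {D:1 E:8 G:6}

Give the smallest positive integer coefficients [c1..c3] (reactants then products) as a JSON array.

D: 1·3+6·0 = 3 | 3·1 = 3
E: 1·6+6·3 = 24 | 3·8 = 24
G: 1·0+6·3 = 18 | 3·6 = 18
gcd(1,6,3) = 1

Coefficients: [1, 6, 3]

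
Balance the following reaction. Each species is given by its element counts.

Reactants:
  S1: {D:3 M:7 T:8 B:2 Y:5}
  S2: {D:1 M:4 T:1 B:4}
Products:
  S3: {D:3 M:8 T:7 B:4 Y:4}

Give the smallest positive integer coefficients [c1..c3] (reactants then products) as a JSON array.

D: 4·3+3·1 = 15 | 5·3 = 15
M: 4·7+3·4 = 40 | 5·8 = 40
T: 4·8+3·1 = 35 | 5·7 = 35
B: 4·2+3·4 = 20 | 5·4 = 20
Y: 4·5+3·0 = 20 | 5·4 = 20
gcd(4,3,5) = 1

Coefficients: [4, 3, 5]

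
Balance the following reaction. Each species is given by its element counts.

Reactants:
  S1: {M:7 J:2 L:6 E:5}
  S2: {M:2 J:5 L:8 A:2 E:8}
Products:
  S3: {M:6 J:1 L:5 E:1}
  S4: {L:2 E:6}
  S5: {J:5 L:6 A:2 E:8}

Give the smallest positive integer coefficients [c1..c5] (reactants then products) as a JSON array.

Coefficients: [2, 5, 4, 1, 5]

M: 2·7+5·2 = 24 | 4·6+1·0+5·0 = 24
J: 2·2+5·5 = 29 | 4·1+1·0+5·5 = 29
L: 2·6+5·8 = 52 | 4·5+1·2+5·6 = 52
A: 2·0+5·2 = 10 | 4·0+1·0+5·2 = 10
E: 2·5+5·8 = 50 | 4·1+1·6+5·8 = 50
gcd(2,5,4,1,5) = 1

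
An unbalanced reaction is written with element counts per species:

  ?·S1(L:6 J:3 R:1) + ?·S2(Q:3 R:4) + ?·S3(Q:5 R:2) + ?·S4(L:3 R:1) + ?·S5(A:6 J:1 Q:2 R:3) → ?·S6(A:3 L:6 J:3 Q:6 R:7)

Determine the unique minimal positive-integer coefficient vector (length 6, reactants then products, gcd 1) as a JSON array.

A: 5·0+5·0+3·0+2·0+3·6 = 18 | 6·3 = 18
L: 5·6+5·0+3·0+2·3+3·0 = 36 | 6·6 = 36
J: 5·3+5·0+3·0+2·0+3·1 = 18 | 6·3 = 18
Q: 5·0+5·3+3·5+2·0+3·2 = 36 | 6·6 = 36
R: 5·1+5·4+3·2+2·1+3·3 = 42 | 6·7 = 42
gcd(5,5,3,2,3,6) = 1

Coefficients: [5, 5, 3, 2, 3, 6]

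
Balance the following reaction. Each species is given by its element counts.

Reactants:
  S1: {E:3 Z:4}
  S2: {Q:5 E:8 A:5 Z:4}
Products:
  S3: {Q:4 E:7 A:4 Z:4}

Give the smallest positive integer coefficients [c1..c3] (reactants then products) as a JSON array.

Coefficients: [1, 4, 5]

Q: 1·0+4·5 = 20 | 5·4 = 20
E: 1·3+4·8 = 35 | 5·7 = 35
A: 1·0+4·5 = 20 | 5·4 = 20
Z: 1·4+4·4 = 20 | 5·4 = 20
gcd(1,4,5) = 1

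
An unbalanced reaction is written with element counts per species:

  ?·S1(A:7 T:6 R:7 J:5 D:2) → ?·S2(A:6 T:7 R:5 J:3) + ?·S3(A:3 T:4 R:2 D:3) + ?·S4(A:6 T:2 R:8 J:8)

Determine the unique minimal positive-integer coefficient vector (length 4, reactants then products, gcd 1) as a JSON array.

A: 6·7 = 42 | 2·6+4·3+3·6 = 42
T: 6·6 = 36 | 2·7+4·4+3·2 = 36
R: 6·7 = 42 | 2·5+4·2+3·8 = 42
J: 6·5 = 30 | 2·3+4·0+3·8 = 30
D: 6·2 = 12 | 2·0+4·3+3·0 = 12
gcd(6,2,4,3) = 1

Coefficients: [6, 2, 4, 3]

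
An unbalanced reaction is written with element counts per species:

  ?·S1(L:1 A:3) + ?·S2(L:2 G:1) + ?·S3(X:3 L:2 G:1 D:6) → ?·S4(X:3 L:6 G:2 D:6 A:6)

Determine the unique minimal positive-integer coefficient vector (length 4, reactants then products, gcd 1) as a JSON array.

X: 2·0+1·0+1·3 = 3 | 1·3 = 3
L: 2·1+1·2+1·2 = 6 | 1·6 = 6
G: 2·0+1·1+1·1 = 2 | 1·2 = 2
D: 2·0+1·0+1·6 = 6 | 1·6 = 6
A: 2·3+1·0+1·0 = 6 | 1·6 = 6
gcd(2,1,1,1) = 1

Coefficients: [2, 1, 1, 1]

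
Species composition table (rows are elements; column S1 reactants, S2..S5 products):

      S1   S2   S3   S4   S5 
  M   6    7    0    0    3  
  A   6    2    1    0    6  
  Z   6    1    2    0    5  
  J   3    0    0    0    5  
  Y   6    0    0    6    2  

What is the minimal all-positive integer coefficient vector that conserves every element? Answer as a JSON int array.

Coefficients: [5, 3, 6, 4, 3]

M: 5·6 = 30 | 3·7+6·0+4·0+3·3 = 30
A: 5·6 = 30 | 3·2+6·1+4·0+3·6 = 30
Z: 5·6 = 30 | 3·1+6·2+4·0+3·5 = 30
J: 5·3 = 15 | 3·0+6·0+4·0+3·5 = 15
Y: 5·6 = 30 | 3·0+6·0+4·6+3·2 = 30
gcd(5,3,6,4,3) = 1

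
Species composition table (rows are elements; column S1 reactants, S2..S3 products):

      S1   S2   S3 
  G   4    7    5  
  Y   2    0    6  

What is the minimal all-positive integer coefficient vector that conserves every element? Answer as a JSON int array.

G: 3·4 = 12 | 1·7+1·5 = 12
Y: 3·2 = 6 | 1·0+1·6 = 6
gcd(3,1,1) = 1

Coefficients: [3, 1, 1]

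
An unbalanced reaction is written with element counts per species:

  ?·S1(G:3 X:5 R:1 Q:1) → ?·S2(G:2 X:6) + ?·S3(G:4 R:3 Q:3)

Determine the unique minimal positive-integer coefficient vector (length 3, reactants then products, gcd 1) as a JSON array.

G: 6·3 = 18 | 5·2+2·4 = 18
X: 6·5 = 30 | 5·6+2·0 = 30
R: 6·1 = 6 | 5·0+2·3 = 6
Q: 6·1 = 6 | 5·0+2·3 = 6
gcd(6,5,2) = 1

Coefficients: [6, 5, 2]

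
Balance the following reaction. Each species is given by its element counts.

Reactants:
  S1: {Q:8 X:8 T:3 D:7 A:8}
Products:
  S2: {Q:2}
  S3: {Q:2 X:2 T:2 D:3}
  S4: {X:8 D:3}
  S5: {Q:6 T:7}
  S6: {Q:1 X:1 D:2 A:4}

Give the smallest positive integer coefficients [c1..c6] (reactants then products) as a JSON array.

Coefficients: [3, 5, 1, 2, 1, 6]

Q: 3·8 = 24 | 5·2+1·2+2·0+1·6+6·1 = 24
X: 3·8 = 24 | 5·0+1·2+2·8+1·0+6·1 = 24
T: 3·3 = 9 | 5·0+1·2+2·0+1·7+6·0 = 9
D: 3·7 = 21 | 5·0+1·3+2·3+1·0+6·2 = 21
A: 3·8 = 24 | 5·0+1·0+2·0+1·0+6·4 = 24
gcd(3,5,1,2,1,6) = 1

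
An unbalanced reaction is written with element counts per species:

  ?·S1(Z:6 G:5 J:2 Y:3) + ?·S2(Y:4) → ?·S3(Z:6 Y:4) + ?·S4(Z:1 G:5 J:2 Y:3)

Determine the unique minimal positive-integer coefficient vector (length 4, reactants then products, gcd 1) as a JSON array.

Z: 6·6+5·0 = 36 | 5·6+6·1 = 36
G: 6·5+5·0 = 30 | 5·0+6·5 = 30
J: 6·2+5·0 = 12 | 5·0+6·2 = 12
Y: 6·3+5·4 = 38 | 5·4+6·3 = 38
gcd(6,5,5,6) = 1

Coefficients: [6, 5, 5, 6]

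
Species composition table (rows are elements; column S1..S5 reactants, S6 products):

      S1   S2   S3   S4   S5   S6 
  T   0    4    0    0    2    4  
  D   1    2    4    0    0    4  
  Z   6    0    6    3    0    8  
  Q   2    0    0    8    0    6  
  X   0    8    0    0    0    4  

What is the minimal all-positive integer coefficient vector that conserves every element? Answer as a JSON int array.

T: 2·0+3·4+4·0+4·0+6·2 = 24 | 6·4 = 24
D: 2·1+3·2+4·4+4·0+6·0 = 24 | 6·4 = 24
Z: 2·6+3·0+4·6+4·3+6·0 = 48 | 6·8 = 48
Q: 2·2+3·0+4·0+4·8+6·0 = 36 | 6·6 = 36
X: 2·0+3·8+4·0+4·0+6·0 = 24 | 6·4 = 24
gcd(2,3,4,4,6,6) = 1

Coefficients: [2, 3, 4, 4, 6, 6]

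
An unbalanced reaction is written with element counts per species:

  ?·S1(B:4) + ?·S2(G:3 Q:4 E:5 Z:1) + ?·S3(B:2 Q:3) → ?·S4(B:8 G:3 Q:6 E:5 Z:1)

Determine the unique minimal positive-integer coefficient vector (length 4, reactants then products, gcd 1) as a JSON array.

Coefficients: [5, 3, 2, 3]

B: 5·4+3·0+2·2 = 24 | 3·8 = 24
G: 5·0+3·3+2·0 = 9 | 3·3 = 9
Q: 5·0+3·4+2·3 = 18 | 3·6 = 18
E: 5·0+3·5+2·0 = 15 | 3·5 = 15
Z: 5·0+3·1+2·0 = 3 | 3·1 = 3
gcd(5,3,2,3) = 1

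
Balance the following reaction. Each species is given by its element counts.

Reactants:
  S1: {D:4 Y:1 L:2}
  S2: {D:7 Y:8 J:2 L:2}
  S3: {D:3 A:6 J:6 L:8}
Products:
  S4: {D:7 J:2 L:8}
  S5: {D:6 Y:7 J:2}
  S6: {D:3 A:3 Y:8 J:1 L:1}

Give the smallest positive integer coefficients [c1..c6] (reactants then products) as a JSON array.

Coefficients: [3, 6, 1, 3, 5, 2]

D: 3·4+6·7+1·3 = 57 | 3·7+5·6+2·3 = 57
A: 3·0+6·0+1·6 = 6 | 3·0+5·0+2·3 = 6
Y: 3·1+6·8+1·0 = 51 | 3·0+5·7+2·8 = 51
J: 3·0+6·2+1·6 = 18 | 3·2+5·2+2·1 = 18
L: 3·2+6·2+1·8 = 26 | 3·8+5·0+2·1 = 26
gcd(3,6,1,3,5,2) = 1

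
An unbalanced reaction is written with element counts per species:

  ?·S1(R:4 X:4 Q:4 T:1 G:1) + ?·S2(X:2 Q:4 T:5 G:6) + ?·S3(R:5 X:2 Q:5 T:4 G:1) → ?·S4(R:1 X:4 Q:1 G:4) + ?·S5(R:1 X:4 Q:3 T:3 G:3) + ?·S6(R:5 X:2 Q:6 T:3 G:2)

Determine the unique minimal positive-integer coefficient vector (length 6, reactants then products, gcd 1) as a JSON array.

R: 5·4+3·0+1·5 = 25 | 1·1+4·1+4·5 = 25
X: 5·4+3·2+1·2 = 28 | 1·4+4·4+4·2 = 28
Q: 5·4+3·4+1·5 = 37 | 1·1+4·3+4·6 = 37
T: 5·1+3·5+1·4 = 24 | 1·0+4·3+4·3 = 24
G: 5·1+3·6+1·1 = 24 | 1·4+4·3+4·2 = 24
gcd(5,3,1,1,4,4) = 1

Coefficients: [5, 3, 1, 1, 4, 4]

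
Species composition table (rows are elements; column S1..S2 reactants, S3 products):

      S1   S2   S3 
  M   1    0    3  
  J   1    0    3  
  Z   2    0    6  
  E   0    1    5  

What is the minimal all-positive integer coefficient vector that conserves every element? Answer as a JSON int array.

Coefficients: [3, 5, 1]

M: 3·1+5·0 = 3 | 1·3 = 3
J: 3·1+5·0 = 3 | 1·3 = 3
Z: 3·2+5·0 = 6 | 1·6 = 6
E: 3·0+5·1 = 5 | 1·5 = 5
gcd(3,5,1) = 1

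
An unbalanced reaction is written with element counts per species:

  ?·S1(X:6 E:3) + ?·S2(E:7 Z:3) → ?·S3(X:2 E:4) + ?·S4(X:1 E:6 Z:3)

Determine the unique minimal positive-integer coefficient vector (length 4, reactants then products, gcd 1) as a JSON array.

Coefficients: [2, 6, 3, 6]

X: 2·6+6·0 = 12 | 3·2+6·1 = 12
E: 2·3+6·7 = 48 | 3·4+6·6 = 48
Z: 2·0+6·3 = 18 | 3·0+6·3 = 18
gcd(2,6,3,6) = 1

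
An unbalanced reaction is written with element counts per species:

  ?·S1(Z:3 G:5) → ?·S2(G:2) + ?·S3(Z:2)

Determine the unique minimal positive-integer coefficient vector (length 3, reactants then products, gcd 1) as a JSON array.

Coefficients: [2, 5, 3]

Z: 2·3 = 6 | 5·0+3·2 = 6
G: 2·5 = 10 | 5·2+3·0 = 10
gcd(2,5,3) = 1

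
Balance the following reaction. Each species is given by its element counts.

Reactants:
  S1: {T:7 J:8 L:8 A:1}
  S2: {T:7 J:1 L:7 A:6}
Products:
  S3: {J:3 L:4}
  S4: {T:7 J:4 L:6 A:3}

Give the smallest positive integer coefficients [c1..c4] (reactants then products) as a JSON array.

Coefficients: [3, 2, 2, 5]

T: 3·7+2·7 = 35 | 2·0+5·7 = 35
J: 3·8+2·1 = 26 | 2·3+5·4 = 26
L: 3·8+2·7 = 38 | 2·4+5·6 = 38
A: 3·1+2·6 = 15 | 2·0+5·3 = 15
gcd(3,2,2,5) = 1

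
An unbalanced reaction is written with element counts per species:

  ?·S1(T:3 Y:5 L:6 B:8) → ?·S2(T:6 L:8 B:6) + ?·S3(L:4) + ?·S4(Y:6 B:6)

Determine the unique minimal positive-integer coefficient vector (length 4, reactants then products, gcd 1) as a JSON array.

Coefficients: [6, 3, 3, 5]

T: 6·3 = 18 | 3·6+3·0+5·0 = 18
Y: 6·5 = 30 | 3·0+3·0+5·6 = 30
L: 6·6 = 36 | 3·8+3·4+5·0 = 36
B: 6·8 = 48 | 3·6+3·0+5·6 = 48
gcd(6,3,3,5) = 1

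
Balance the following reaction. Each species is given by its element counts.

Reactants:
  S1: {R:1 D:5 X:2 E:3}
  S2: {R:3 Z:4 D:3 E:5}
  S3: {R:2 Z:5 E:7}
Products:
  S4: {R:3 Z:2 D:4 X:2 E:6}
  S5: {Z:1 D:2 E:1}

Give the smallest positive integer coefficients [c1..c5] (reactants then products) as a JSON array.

R: 4·1+2·3+1·2 = 12 | 4·3+5·0 = 12
Z: 4·0+2·4+1·5 = 13 | 4·2+5·1 = 13
D: 4·5+2·3+1·0 = 26 | 4·4+5·2 = 26
X: 4·2+2·0+1·0 = 8 | 4·2+5·0 = 8
E: 4·3+2·5+1·7 = 29 | 4·6+5·1 = 29
gcd(4,2,1,4,5) = 1

Coefficients: [4, 2, 1, 4, 5]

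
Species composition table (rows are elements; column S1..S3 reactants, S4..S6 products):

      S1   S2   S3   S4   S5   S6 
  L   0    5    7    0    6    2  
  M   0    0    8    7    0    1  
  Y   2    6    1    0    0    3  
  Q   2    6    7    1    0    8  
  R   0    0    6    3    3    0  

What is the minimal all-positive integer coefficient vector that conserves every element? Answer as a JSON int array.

Coefficients: [2, 1, 5, 5, 5, 5]

L: 2·0+1·5+5·7 = 40 | 5·0+5·6+5·2 = 40
M: 2·0+1·0+5·8 = 40 | 5·7+5·0+5·1 = 40
Y: 2·2+1·6+5·1 = 15 | 5·0+5·0+5·3 = 15
Q: 2·2+1·6+5·7 = 45 | 5·1+5·0+5·8 = 45
R: 2·0+1·0+5·6 = 30 | 5·3+5·3+5·0 = 30
gcd(2,1,5,5,5,5) = 1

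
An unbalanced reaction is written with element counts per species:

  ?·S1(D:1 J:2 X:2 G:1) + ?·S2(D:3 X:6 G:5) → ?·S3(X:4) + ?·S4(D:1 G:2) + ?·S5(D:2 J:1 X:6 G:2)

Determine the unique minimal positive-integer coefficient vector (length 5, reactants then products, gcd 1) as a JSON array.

D: 1·1+3·3 = 10 | 2·0+6·1+2·2 = 10
J: 1·2+3·0 = 2 | 2·0+6·0+2·1 = 2
X: 1·2+3·6 = 20 | 2·4+6·0+2·6 = 20
G: 1·1+3·5 = 16 | 2·0+6·2+2·2 = 16
gcd(1,3,2,6,2) = 1

Coefficients: [1, 3, 2, 6, 2]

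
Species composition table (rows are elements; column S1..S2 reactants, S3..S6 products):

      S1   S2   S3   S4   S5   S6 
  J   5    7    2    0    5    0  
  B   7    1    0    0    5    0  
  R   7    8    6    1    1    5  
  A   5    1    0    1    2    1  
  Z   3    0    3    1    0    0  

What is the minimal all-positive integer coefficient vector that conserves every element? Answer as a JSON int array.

J: 2·5+1·7 = 17 | 1·2+3·0+3·5+2·0 = 17
B: 2·7+1·1 = 15 | 1·0+3·0+3·5+2·0 = 15
R: 2·7+1·8 = 22 | 1·6+3·1+3·1+2·5 = 22
A: 2·5+1·1 = 11 | 1·0+3·1+3·2+2·1 = 11
Z: 2·3+1·0 = 6 | 1·3+3·1+3·0+2·0 = 6
gcd(2,1,1,3,3,2) = 1

Coefficients: [2, 1, 1, 3, 3, 2]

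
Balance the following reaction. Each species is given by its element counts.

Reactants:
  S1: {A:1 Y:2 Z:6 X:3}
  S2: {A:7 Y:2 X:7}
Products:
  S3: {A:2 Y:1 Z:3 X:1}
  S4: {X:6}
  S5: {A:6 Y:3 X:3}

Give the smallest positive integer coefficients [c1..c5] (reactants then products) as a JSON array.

Coefficients: [3, 3, 6, 3, 2]

A: 3·1+3·7 = 24 | 6·2+3·0+2·6 = 24
Y: 3·2+3·2 = 12 | 6·1+3·0+2·3 = 12
Z: 3·6+3·0 = 18 | 6·3+3·0+2·0 = 18
X: 3·3+3·7 = 30 | 6·1+3·6+2·3 = 30
gcd(3,3,6,3,2) = 1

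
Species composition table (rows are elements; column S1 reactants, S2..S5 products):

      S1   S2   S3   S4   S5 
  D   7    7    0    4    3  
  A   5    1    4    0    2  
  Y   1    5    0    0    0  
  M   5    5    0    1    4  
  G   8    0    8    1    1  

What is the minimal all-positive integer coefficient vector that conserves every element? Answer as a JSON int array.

Coefficients: [5, 1, 4, 4, 4]

D: 5·7 = 35 | 1·7+4·0+4·4+4·3 = 35
A: 5·5 = 25 | 1·1+4·4+4·0+4·2 = 25
Y: 5·1 = 5 | 1·5+4·0+4·0+4·0 = 5
M: 5·5 = 25 | 1·5+4·0+4·1+4·4 = 25
G: 5·8 = 40 | 1·0+4·8+4·1+4·1 = 40
gcd(5,1,4,4,4) = 1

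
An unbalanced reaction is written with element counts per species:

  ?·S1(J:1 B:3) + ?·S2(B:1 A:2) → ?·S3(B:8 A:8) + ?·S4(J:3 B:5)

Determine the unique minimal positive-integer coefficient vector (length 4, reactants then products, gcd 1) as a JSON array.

Coefficients: [3, 4, 1, 1]

J: 3·1+4·0 = 3 | 1·0+1·3 = 3
B: 3·3+4·1 = 13 | 1·8+1·5 = 13
A: 3·0+4·2 = 8 | 1·8+1·0 = 8
gcd(3,4,1,1) = 1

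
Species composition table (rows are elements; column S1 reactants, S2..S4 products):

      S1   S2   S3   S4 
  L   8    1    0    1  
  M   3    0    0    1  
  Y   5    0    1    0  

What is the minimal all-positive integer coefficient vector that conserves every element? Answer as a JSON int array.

Coefficients: [1, 5, 5, 3]

L: 1·8 = 8 | 5·1+5·0+3·1 = 8
M: 1·3 = 3 | 5·0+5·0+3·1 = 3
Y: 1·5 = 5 | 5·0+5·1+3·0 = 5
gcd(1,5,5,3) = 1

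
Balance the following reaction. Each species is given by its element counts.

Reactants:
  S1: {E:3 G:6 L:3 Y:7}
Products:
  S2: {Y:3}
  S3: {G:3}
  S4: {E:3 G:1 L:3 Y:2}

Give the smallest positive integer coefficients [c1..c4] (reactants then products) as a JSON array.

Coefficients: [3, 5, 5, 3]

E: 3·3 = 9 | 5·0+5·0+3·3 = 9
G: 3·6 = 18 | 5·0+5·3+3·1 = 18
L: 3·3 = 9 | 5·0+5·0+3·3 = 9
Y: 3·7 = 21 | 5·3+5·0+3·2 = 21
gcd(3,5,5,3) = 1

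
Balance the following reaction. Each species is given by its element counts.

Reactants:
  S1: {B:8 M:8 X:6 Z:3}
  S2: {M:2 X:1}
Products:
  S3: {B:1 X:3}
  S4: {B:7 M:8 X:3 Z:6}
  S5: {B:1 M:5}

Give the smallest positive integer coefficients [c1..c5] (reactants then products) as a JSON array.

B: 2·8+6·0 = 16 | 5·1+1·7+4·1 = 16
M: 2·8+6·2 = 28 | 5·0+1·8+4·5 = 28
X: 2·6+6·1 = 18 | 5·3+1·3+4·0 = 18
Z: 2·3+6·0 = 6 | 5·0+1·6+4·0 = 6
gcd(2,6,5,1,4) = 1

Coefficients: [2, 6, 5, 1, 4]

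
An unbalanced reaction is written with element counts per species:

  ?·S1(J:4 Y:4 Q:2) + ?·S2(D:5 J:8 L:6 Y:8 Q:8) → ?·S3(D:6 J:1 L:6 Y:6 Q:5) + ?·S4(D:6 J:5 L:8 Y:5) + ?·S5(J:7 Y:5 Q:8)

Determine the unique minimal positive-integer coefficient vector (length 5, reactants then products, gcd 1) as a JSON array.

D: 1·0+6·5 = 30 | 2·6+3·6+5·0 = 30
J: 1·4+6·8 = 52 | 2·1+3·5+5·7 = 52
L: 1·0+6·6 = 36 | 2·6+3·8+5·0 = 36
Y: 1·4+6·8 = 52 | 2·6+3·5+5·5 = 52
Q: 1·2+6·8 = 50 | 2·5+3·0+5·8 = 50
gcd(1,6,2,3,5) = 1

Coefficients: [1, 6, 2, 3, 5]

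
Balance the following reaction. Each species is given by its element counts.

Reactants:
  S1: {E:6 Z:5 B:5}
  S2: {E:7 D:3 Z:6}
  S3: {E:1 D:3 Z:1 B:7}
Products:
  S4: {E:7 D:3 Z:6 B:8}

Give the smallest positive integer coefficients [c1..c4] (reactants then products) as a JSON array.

Coefficients: [2, 1, 2, 3]

E: 2·6+1·7+2·1 = 21 | 3·7 = 21
D: 2·0+1·3+2·3 = 9 | 3·3 = 9
Z: 2·5+1·6+2·1 = 18 | 3·6 = 18
B: 2·5+1·0+2·7 = 24 | 3·8 = 24
gcd(2,1,2,3) = 1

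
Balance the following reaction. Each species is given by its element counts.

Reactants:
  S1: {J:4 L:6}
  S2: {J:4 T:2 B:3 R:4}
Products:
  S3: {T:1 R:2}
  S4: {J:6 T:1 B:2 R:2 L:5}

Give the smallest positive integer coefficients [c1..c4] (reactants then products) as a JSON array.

J: 5·4+4·4 = 36 | 2·0+6·6 = 36
T: 5·0+4·2 = 8 | 2·1+6·1 = 8
B: 5·0+4·3 = 12 | 2·0+6·2 = 12
R: 5·0+4·4 = 16 | 2·2+6·2 = 16
L: 5·6+4·0 = 30 | 2·0+6·5 = 30
gcd(5,4,2,6) = 1

Coefficients: [5, 4, 2, 6]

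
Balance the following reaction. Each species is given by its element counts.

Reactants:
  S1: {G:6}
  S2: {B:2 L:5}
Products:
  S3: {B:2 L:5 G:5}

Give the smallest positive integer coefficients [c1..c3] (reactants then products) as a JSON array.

Coefficients: [5, 6, 6]

B: 5·0+6·2 = 12 | 6·2 = 12
L: 5·0+6·5 = 30 | 6·5 = 30
G: 5·6+6·0 = 30 | 6·5 = 30
gcd(5,6,6) = 1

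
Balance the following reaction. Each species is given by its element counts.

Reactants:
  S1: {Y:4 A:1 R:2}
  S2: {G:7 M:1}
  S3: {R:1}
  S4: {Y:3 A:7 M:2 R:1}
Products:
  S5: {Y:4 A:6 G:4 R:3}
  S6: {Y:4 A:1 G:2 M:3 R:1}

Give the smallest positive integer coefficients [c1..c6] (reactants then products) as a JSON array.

Y: 6·4+4·0+3·0+4·3 = 36 | 5·4+4·4 = 36
A: 6·1+4·0+3·0+4·7 = 34 | 5·6+4·1 = 34
G: 6·0+4·7+3·0+4·0 = 28 | 5·4+4·2 = 28
M: 6·0+4·1+3·0+4·2 = 12 | 5·0+4·3 = 12
R: 6·2+4·0+3·1+4·1 = 19 | 5·3+4·1 = 19
gcd(6,4,3,4,5,4) = 1

Coefficients: [6, 4, 3, 4, 5, 4]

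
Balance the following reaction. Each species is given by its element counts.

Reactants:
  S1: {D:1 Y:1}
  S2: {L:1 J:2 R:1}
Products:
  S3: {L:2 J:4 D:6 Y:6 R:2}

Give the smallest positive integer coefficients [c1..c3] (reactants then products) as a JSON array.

L: 6·0+2·1 = 2 | 1·2 = 2
J: 6·0+2·2 = 4 | 1·4 = 4
D: 6·1+2·0 = 6 | 1·6 = 6
Y: 6·1+2·0 = 6 | 1·6 = 6
R: 6·0+2·1 = 2 | 1·2 = 2
gcd(6,2,1) = 1

Coefficients: [6, 2, 1]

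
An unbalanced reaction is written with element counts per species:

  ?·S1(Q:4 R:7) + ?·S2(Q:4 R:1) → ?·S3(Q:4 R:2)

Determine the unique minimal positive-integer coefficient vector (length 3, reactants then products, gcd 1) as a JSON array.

Coefficients: [1, 5, 6]

Q: 1·4+5·4 = 24 | 6·4 = 24
R: 1·7+5·1 = 12 | 6·2 = 12
gcd(1,5,6) = 1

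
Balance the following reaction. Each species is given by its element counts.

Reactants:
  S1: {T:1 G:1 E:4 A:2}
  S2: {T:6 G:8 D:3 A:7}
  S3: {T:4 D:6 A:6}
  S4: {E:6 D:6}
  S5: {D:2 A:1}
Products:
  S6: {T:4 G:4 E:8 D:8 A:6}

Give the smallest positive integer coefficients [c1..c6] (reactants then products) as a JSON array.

T: 4·1+2·6+1·4+4·0+2·0 = 20 | 5·4 = 20
G: 4·1+2·8+1·0+4·0+2·0 = 20 | 5·4 = 20
E: 4·4+2·0+1·0+4·6+2·0 = 40 | 5·8 = 40
D: 4·0+2·3+1·6+4·6+2·2 = 40 | 5·8 = 40
A: 4·2+2·7+1·6+4·0+2·1 = 30 | 5·6 = 30
gcd(4,2,1,4,2,5) = 1

Coefficients: [4, 2, 1, 4, 2, 5]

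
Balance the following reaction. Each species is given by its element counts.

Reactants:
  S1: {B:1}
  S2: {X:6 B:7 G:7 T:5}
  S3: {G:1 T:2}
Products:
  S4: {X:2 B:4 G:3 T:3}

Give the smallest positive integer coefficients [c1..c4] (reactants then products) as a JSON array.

X: 5·0+1·6+2·0 = 6 | 3·2 = 6
B: 5·1+1·7+2·0 = 12 | 3·4 = 12
G: 5·0+1·7+2·1 = 9 | 3·3 = 9
T: 5·0+1·5+2·2 = 9 | 3·3 = 9
gcd(5,1,2,3) = 1

Coefficients: [5, 1, 2, 3]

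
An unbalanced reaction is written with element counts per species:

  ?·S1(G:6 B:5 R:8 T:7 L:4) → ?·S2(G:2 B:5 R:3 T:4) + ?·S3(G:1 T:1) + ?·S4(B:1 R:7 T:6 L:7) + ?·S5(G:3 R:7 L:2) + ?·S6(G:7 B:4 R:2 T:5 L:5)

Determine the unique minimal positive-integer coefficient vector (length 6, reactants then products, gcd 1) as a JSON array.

Coefficients: [4, 3, 5, 1, 2, 1]

G: 4·6 = 24 | 3·2+5·1+1·0+2·3+1·7 = 24
B: 4·5 = 20 | 3·5+5·0+1·1+2·0+1·4 = 20
R: 4·8 = 32 | 3·3+5·0+1·7+2·7+1·2 = 32
T: 4·7 = 28 | 3·4+5·1+1·6+2·0+1·5 = 28
L: 4·4 = 16 | 3·0+5·0+1·7+2·2+1·5 = 16
gcd(4,3,5,1,2,1) = 1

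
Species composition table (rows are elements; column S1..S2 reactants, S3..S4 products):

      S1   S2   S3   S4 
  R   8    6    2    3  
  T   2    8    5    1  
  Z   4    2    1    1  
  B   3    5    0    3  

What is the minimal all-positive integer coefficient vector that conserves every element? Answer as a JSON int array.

R: 1·8+3·6 = 26 | 4·2+6·3 = 26
T: 1·2+3·8 = 26 | 4·5+6·1 = 26
Z: 1·4+3·2 = 10 | 4·1+6·1 = 10
B: 1·3+3·5 = 18 | 4·0+6·3 = 18
gcd(1,3,4,6) = 1

Coefficients: [1, 3, 4, 6]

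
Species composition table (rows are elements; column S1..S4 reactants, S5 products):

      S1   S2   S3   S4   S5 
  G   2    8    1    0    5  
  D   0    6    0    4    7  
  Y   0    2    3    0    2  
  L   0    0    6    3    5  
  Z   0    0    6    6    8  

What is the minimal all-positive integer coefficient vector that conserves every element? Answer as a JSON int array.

G: 2·2+3·8+2·1+6·0 = 30 | 6·5 = 30
D: 2·0+3·6+2·0+6·4 = 42 | 6·7 = 42
Y: 2·0+3·2+2·3+6·0 = 12 | 6·2 = 12
L: 2·0+3·0+2·6+6·3 = 30 | 6·5 = 30
Z: 2·0+3·0+2·6+6·6 = 48 | 6·8 = 48
gcd(2,3,2,6,6) = 1

Coefficients: [2, 3, 2, 6, 6]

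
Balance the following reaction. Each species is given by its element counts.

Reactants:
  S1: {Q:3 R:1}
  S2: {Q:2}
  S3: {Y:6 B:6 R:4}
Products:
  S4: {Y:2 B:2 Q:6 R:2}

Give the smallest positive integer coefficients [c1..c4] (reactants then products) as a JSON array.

Coefficients: [2, 6, 1, 3]

Y: 2·0+6·0+1·6 = 6 | 3·2 = 6
B: 2·0+6·0+1·6 = 6 | 3·2 = 6
Q: 2·3+6·2+1·0 = 18 | 3·6 = 18
R: 2·1+6·0+1·4 = 6 | 3·2 = 6
gcd(2,6,1,3) = 1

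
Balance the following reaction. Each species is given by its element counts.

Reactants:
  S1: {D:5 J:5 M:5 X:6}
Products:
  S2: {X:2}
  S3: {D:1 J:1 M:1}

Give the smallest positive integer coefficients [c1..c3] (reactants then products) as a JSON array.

Coefficients: [1, 3, 5]

D: 1·5 = 5 | 3·0+5·1 = 5
J: 1·5 = 5 | 3·0+5·1 = 5
M: 1·5 = 5 | 3·0+5·1 = 5
X: 1·6 = 6 | 3·2+5·0 = 6
gcd(1,3,5) = 1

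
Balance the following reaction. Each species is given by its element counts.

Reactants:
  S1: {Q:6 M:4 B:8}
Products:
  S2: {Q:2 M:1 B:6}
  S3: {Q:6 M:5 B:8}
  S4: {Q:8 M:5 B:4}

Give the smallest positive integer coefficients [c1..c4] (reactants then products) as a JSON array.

Coefficients: [3, 2, 1, 1]

Q: 3·6 = 18 | 2·2+1·6+1·8 = 18
M: 3·4 = 12 | 2·1+1·5+1·5 = 12
B: 3·8 = 24 | 2·6+1·8+1·4 = 24
gcd(3,2,1,1) = 1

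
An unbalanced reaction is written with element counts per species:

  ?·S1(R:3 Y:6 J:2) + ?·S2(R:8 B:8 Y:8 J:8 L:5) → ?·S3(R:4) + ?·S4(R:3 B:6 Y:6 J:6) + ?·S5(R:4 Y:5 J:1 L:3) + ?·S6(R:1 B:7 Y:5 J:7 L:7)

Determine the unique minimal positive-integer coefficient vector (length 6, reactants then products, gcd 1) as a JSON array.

Coefficients: [1, 4, 4, 3, 2, 2]

R: 1·3+4·8 = 35 | 4·4+3·3+2·4+2·1 = 35
B: 1·0+4·8 = 32 | 4·0+3·6+2·0+2·7 = 32
Y: 1·6+4·8 = 38 | 4·0+3·6+2·5+2·5 = 38
J: 1·2+4·8 = 34 | 4·0+3·6+2·1+2·7 = 34
L: 1·0+4·5 = 20 | 4·0+3·0+2·3+2·7 = 20
gcd(1,4,4,3,2,2) = 1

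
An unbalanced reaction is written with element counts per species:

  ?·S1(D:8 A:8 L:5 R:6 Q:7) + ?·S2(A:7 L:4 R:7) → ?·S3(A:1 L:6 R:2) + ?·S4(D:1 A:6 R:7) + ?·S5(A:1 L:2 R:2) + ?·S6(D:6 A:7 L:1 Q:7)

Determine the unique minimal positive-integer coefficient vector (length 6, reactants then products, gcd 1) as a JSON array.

Coefficients: [2, 4, 3, 4, 3, 2]

D: 2·8+4·0 = 16 | 3·0+4·1+3·0+2·6 = 16
A: 2·8+4·7 = 44 | 3·1+4·6+3·1+2·7 = 44
L: 2·5+4·4 = 26 | 3·6+4·0+3·2+2·1 = 26
R: 2·6+4·7 = 40 | 3·2+4·7+3·2+2·0 = 40
Q: 2·7+4·0 = 14 | 3·0+4·0+3·0+2·7 = 14
gcd(2,4,3,4,3,2) = 1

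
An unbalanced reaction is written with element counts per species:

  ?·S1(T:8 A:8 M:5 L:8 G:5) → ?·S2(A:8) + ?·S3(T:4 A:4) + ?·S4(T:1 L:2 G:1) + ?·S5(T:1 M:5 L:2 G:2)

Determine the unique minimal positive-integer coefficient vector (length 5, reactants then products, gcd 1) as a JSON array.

T: 2·8 = 16 | 1·0+2·4+6·1+2·1 = 16
A: 2·8 = 16 | 1·8+2·4+6·0+2·0 = 16
M: 2·5 = 10 | 1·0+2·0+6·0+2·5 = 10
L: 2·8 = 16 | 1·0+2·0+6·2+2·2 = 16
G: 2·5 = 10 | 1·0+2·0+6·1+2·2 = 10
gcd(2,1,2,6,2) = 1

Coefficients: [2, 1, 2, 6, 2]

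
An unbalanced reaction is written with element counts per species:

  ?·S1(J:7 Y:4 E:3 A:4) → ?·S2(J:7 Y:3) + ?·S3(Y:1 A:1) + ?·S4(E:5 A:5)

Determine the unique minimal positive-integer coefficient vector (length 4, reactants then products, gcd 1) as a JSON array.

J: 5·7 = 35 | 5·7+5·0+3·0 = 35
Y: 5·4 = 20 | 5·3+5·1+3·0 = 20
E: 5·3 = 15 | 5·0+5·0+3·5 = 15
A: 5·4 = 20 | 5·0+5·1+3·5 = 20
gcd(5,5,5,3) = 1

Coefficients: [5, 5, 5, 3]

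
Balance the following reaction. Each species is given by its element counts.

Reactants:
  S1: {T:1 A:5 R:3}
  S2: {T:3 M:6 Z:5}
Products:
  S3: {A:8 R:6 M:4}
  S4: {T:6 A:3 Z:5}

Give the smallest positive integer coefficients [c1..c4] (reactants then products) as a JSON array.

Coefficients: [6, 2, 3, 2]

T: 6·1+2·3 = 12 | 3·0+2·6 = 12
A: 6·5+2·0 = 30 | 3·8+2·3 = 30
R: 6·3+2·0 = 18 | 3·6+2·0 = 18
M: 6·0+2·6 = 12 | 3·4+2·0 = 12
Z: 6·0+2·5 = 10 | 3·0+2·5 = 10
gcd(6,2,3,2) = 1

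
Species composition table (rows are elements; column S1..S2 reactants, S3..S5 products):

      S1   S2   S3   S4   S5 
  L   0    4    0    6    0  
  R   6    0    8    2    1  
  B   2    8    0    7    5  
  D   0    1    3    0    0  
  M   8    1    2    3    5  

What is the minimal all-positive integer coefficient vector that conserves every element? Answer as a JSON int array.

Coefficients: [5, 6, 2, 4, 6]

L: 5·0+6·4 = 24 | 2·0+4·6+6·0 = 24
R: 5·6+6·0 = 30 | 2·8+4·2+6·1 = 30
B: 5·2+6·8 = 58 | 2·0+4·7+6·5 = 58
D: 5·0+6·1 = 6 | 2·3+4·0+6·0 = 6
M: 5·8+6·1 = 46 | 2·2+4·3+6·5 = 46
gcd(5,6,2,4,6) = 1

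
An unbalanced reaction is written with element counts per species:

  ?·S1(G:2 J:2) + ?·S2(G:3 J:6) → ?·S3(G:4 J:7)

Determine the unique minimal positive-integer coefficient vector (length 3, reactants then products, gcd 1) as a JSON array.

Coefficients: [1, 2, 2]

G: 1·2+2·3 = 8 | 2·4 = 8
J: 1·2+2·6 = 14 | 2·7 = 14
gcd(1,2,2) = 1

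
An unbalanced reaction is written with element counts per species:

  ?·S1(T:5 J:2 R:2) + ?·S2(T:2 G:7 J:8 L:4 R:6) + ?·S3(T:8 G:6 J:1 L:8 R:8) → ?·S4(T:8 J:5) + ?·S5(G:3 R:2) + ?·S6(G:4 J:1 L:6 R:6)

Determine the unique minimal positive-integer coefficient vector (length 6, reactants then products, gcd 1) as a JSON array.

Coefficients: [2, 3, 3, 5, 5, 6]

T: 2·5+3·2+3·8 = 40 | 5·8+5·0+6·0 = 40
G: 2·0+3·7+3·6 = 39 | 5·0+5·3+6·4 = 39
J: 2·2+3·8+3·1 = 31 | 5·5+5·0+6·1 = 31
L: 2·0+3·4+3·8 = 36 | 5·0+5·0+6·6 = 36
R: 2·2+3·6+3·8 = 46 | 5·0+5·2+6·6 = 46
gcd(2,3,3,5,5,6) = 1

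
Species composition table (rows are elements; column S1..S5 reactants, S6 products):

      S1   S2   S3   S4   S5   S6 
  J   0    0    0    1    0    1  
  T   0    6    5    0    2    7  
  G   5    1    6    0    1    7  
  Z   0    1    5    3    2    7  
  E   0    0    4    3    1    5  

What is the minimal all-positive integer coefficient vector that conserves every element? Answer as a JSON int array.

J: 4·0+3·0+1·0+5·1+6·0 = 5 | 5·1 = 5
T: 4·0+3·6+1·5+5·0+6·2 = 35 | 5·7 = 35
G: 4·5+3·1+1·6+5·0+6·1 = 35 | 5·7 = 35
Z: 4·0+3·1+1·5+5·3+6·2 = 35 | 5·7 = 35
E: 4·0+3·0+1·4+5·3+6·1 = 25 | 5·5 = 25
gcd(4,3,1,5,6,5) = 1

Coefficients: [4, 3, 1, 5, 6, 5]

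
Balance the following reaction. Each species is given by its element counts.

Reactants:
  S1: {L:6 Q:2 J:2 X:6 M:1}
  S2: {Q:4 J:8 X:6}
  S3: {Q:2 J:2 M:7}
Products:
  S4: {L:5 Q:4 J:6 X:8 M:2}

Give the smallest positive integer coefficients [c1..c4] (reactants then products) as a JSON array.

Coefficients: [5, 3, 1, 6]

L: 5·6+3·0+1·0 = 30 | 6·5 = 30
Q: 5·2+3·4+1·2 = 24 | 6·4 = 24
J: 5·2+3·8+1·2 = 36 | 6·6 = 36
X: 5·6+3·6+1·0 = 48 | 6·8 = 48
M: 5·1+3·0+1·7 = 12 | 6·2 = 12
gcd(5,3,1,6) = 1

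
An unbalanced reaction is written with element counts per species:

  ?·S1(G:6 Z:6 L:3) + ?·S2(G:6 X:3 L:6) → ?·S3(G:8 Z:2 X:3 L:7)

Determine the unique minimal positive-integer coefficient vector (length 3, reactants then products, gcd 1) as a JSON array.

Coefficients: [1, 3, 3]

G: 1·6+3·6 = 24 | 3·8 = 24
Z: 1·6+3·0 = 6 | 3·2 = 6
X: 1·0+3·3 = 9 | 3·3 = 9
L: 1·3+3·6 = 21 | 3·7 = 21
gcd(1,3,3) = 1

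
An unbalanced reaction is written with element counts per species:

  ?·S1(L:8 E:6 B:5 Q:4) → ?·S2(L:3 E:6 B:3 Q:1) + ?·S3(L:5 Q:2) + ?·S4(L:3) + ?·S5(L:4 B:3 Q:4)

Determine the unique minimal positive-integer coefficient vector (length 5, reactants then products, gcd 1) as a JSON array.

Coefficients: [6, 6, 1, 3, 4]

L: 6·8 = 48 | 6·3+1·5+3·3+4·4 = 48
E: 6·6 = 36 | 6·6+1·0+3·0+4·0 = 36
B: 6·5 = 30 | 6·3+1·0+3·0+4·3 = 30
Q: 6·4 = 24 | 6·1+1·2+3·0+4·4 = 24
gcd(6,6,1,3,4) = 1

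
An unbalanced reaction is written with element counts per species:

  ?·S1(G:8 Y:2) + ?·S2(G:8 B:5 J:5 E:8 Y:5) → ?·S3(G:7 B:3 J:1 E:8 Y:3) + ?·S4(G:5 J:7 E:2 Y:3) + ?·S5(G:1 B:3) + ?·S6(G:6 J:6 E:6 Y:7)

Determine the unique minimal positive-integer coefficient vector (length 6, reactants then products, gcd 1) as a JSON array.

G: 1·8+6·8 = 56 | 4·7+2·5+6·1+2·6 = 56
B: 1·0+6·5 = 30 | 4·3+2·0+6·3+2·0 = 30
J: 1·0+6·5 = 30 | 4·1+2·7+6·0+2·6 = 30
E: 1·0+6·8 = 48 | 4·8+2·2+6·0+2·6 = 48
Y: 1·2+6·5 = 32 | 4·3+2·3+6·0+2·7 = 32
gcd(1,6,4,2,6,2) = 1

Coefficients: [1, 6, 4, 2, 6, 2]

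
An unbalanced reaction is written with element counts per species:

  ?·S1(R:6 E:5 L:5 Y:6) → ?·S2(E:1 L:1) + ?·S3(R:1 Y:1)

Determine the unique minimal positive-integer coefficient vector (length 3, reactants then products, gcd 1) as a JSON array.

R: 1·6 = 6 | 5·0+6·1 = 6
E: 1·5 = 5 | 5·1+6·0 = 5
L: 1·5 = 5 | 5·1+6·0 = 5
Y: 1·6 = 6 | 5·0+6·1 = 6
gcd(1,5,6) = 1

Coefficients: [1, 5, 6]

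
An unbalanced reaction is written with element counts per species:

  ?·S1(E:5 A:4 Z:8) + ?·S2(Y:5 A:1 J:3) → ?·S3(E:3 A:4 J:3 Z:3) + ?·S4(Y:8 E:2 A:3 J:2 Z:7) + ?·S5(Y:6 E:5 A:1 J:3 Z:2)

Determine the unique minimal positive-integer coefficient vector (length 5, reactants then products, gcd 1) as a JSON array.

Y: 4·0+6·5 = 30 | 3·0+3·8+1·6 = 30
E: 4·5+6·0 = 20 | 3·3+3·2+1·5 = 20
A: 4·4+6·1 = 22 | 3·4+3·3+1·1 = 22
J: 4·0+6·3 = 18 | 3·3+3·2+1·3 = 18
Z: 4·8+6·0 = 32 | 3·3+3·7+1·2 = 32
gcd(4,6,3,3,1) = 1

Coefficients: [4, 6, 3, 3, 1]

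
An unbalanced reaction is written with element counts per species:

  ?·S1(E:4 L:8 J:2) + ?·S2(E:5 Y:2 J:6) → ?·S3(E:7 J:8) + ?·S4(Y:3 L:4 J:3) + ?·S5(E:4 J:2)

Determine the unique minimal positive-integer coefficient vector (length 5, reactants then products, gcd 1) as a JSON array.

E: 1·4+3·5 = 19 | 1·7+2·0+3·4 = 19
Y: 1·0+3·2 = 6 | 1·0+2·3+3·0 = 6
L: 1·8+3·0 = 8 | 1·0+2·4+3·0 = 8
J: 1·2+3·6 = 20 | 1·8+2·3+3·2 = 20
gcd(1,3,1,2,3) = 1

Coefficients: [1, 3, 1, 2, 3]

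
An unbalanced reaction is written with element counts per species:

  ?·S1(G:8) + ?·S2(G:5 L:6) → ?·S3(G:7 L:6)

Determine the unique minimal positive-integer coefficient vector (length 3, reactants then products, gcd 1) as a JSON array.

G: 1·8+4·5 = 28 | 4·7 = 28
L: 1·0+4·6 = 24 | 4·6 = 24
gcd(1,4,4) = 1

Coefficients: [1, 4, 4]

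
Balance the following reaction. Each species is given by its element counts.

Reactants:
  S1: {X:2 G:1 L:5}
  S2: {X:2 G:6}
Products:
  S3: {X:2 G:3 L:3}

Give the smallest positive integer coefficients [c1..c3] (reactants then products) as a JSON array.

Coefficients: [3, 2, 5]

X: 3·2+2·2 = 10 | 5·2 = 10
G: 3·1+2·6 = 15 | 5·3 = 15
L: 3·5+2·0 = 15 | 5·3 = 15
gcd(3,2,5) = 1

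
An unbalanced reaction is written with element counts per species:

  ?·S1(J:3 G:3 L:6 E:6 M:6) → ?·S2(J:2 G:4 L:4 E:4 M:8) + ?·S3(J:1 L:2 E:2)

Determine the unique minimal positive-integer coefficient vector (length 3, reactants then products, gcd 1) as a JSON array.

Coefficients: [4, 3, 6]

J: 4·3 = 12 | 3·2+6·1 = 12
G: 4·3 = 12 | 3·4+6·0 = 12
L: 4·6 = 24 | 3·4+6·2 = 24
E: 4·6 = 24 | 3·4+6·2 = 24
M: 4·6 = 24 | 3·8+6·0 = 24
gcd(4,3,6) = 1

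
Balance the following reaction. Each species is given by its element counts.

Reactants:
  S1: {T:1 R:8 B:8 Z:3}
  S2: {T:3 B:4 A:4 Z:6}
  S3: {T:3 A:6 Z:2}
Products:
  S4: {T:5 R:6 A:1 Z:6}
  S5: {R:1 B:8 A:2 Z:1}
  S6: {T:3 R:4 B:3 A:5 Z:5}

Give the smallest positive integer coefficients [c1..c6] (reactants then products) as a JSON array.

Coefficients: [4, 3, 3, 2, 4, 4]

T: 4·1+3·3+3·3 = 22 | 2·5+4·0+4·3 = 22
R: 4·8+3·0+3·0 = 32 | 2·6+4·1+4·4 = 32
B: 4·8+3·4+3·0 = 44 | 2·0+4·8+4·3 = 44
A: 4·0+3·4+3·6 = 30 | 2·1+4·2+4·5 = 30
Z: 4·3+3·6+3·2 = 36 | 2·6+4·1+4·5 = 36
gcd(4,3,3,2,4,4) = 1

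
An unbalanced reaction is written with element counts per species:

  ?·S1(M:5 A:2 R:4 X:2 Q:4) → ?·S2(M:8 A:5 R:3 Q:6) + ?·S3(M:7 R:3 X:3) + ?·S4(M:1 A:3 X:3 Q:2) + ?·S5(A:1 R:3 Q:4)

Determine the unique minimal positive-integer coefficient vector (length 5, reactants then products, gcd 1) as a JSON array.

Coefficients: [6, 1, 3, 1, 4]

M: 6·5 = 30 | 1·8+3·7+1·1+4·0 = 30
A: 6·2 = 12 | 1·5+3·0+1·3+4·1 = 12
R: 6·4 = 24 | 1·3+3·3+1·0+4·3 = 24
X: 6·2 = 12 | 1·0+3·3+1·3+4·0 = 12
Q: 6·4 = 24 | 1·6+3·0+1·2+4·4 = 24
gcd(6,1,3,1,4) = 1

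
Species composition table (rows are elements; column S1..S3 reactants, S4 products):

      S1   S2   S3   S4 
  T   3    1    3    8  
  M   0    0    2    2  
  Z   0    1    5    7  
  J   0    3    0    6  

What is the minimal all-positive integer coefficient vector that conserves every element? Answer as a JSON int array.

Coefficients: [1, 2, 1, 1]

T: 1·3+2·1+1·3 = 8 | 1·8 = 8
M: 1·0+2·0+1·2 = 2 | 1·2 = 2
Z: 1·0+2·1+1·5 = 7 | 1·7 = 7
J: 1·0+2·3+1·0 = 6 | 1·6 = 6
gcd(1,2,1,1) = 1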